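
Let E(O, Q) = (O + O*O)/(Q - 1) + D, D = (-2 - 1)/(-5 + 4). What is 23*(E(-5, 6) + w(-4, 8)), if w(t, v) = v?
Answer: 345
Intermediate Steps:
D = 3 (D = -3/(-1) = -3*(-1) = 3)
E(O, Q) = 3 + (O + O²)/(-1 + Q) (E(O, Q) = (O + O*O)/(Q - 1) + 3 = (O + O²)/(-1 + Q) + 3 = 3 + (O + O²)/(-1 + Q))
23*(E(-5, 6) + w(-4, 8)) = 23*((-3 - 5 + (-5)² + 3*6)/(-1 + 6) + 8) = 23*((-3 - 5 + 25 + 18)/5 + 8) = 23*((⅕)*35 + 8) = 23*(7 + 8) = 23*15 = 345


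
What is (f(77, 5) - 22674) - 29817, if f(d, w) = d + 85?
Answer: -52329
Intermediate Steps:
f(d, w) = 85 + d
(f(77, 5) - 22674) - 29817 = ((85 + 77) - 22674) - 29817 = (162 - 22674) - 29817 = -22512 - 29817 = -52329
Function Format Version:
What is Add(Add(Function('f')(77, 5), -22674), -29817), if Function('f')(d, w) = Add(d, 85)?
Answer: -52329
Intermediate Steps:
Function('f')(d, w) = Add(85, d)
Add(Add(Function('f')(77, 5), -22674), -29817) = Add(Add(Add(85, 77), -22674), -29817) = Add(Add(162, -22674), -29817) = Add(-22512, -29817) = -52329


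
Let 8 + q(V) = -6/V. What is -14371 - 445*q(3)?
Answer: -9921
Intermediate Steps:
q(V) = -8 - 6/V
-14371 - 445*q(3) = -14371 - 445*(-8 - 6/3) = -14371 - 445*(-8 - 6*⅓) = -14371 - 445*(-8 - 2) = -14371 - 445*(-10) = -14371 - 1*(-4450) = -14371 + 4450 = -9921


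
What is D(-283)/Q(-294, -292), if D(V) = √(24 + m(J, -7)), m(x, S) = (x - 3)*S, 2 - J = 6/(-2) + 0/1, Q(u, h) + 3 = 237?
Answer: √10/234 ≈ 0.013514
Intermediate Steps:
Q(u, h) = 234 (Q(u, h) = -3 + 237 = 234)
J = 5 (J = 2 - (6/(-2) + 0/1) = 2 - (6*(-½) + 0*1) = 2 - (-3 + 0) = 2 - 1*(-3) = 2 + 3 = 5)
m(x, S) = S*(-3 + x) (m(x, S) = (-3 + x)*S = S*(-3 + x))
D(V) = √10 (D(V) = √(24 - 7*(-3 + 5)) = √(24 - 7*2) = √(24 - 14) = √10)
D(-283)/Q(-294, -292) = √10/234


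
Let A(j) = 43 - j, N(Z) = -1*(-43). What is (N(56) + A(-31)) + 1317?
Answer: 1434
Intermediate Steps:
N(Z) = 43
(N(56) + A(-31)) + 1317 = (43 + (43 - 1*(-31))) + 1317 = (43 + (43 + 31)) + 1317 = (43 + 74) + 1317 = 117 + 1317 = 1434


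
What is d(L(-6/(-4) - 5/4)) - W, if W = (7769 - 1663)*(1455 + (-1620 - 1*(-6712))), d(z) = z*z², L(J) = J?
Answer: -2558462847/64 ≈ -3.9976e+7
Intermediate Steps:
d(z) = z³
W = 39975982 (W = 6106*(1455 + (-1620 + 6712)) = 6106*(1455 + 5092) = 6106*6547 = 39975982)
d(L(-6/(-4) - 5/4)) - W = (-6/(-4) - 5/4)³ - 1*39975982 = (-6*(-¼) - 5*¼)³ - 39975982 = (3/2 - 5/4)³ - 39975982 = (¼)³ - 39975982 = 1/64 - 39975982 = -2558462847/64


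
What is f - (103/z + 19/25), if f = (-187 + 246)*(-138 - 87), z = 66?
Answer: -21907579/1650 ≈ -13277.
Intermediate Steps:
f = -13275 (f = 59*(-225) = -13275)
f - (103/z + 19/25) = -13275 - (103/66 + 19/25) = -13275 - 1*3829/1650 = -13275 - 3829/1650 = -21907579/1650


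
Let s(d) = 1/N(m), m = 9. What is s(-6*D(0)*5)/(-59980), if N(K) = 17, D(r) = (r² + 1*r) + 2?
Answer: -1/1019660 ≈ -9.8072e-7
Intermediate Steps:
D(r) = 2 + r + r² (D(r) = (r² + r) + 2 = (r + r²) + 2 = 2 + r + r²)
s(d) = 1/17
s(-6*D(0)*5)/(-59980) = (1/17)/(-59980) = (1/17)*(-1/59980) = -1/1019660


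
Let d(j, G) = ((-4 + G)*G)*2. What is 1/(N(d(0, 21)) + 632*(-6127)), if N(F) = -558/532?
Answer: -266/1030022503 ≈ -2.5825e-7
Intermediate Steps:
d(j, G) = 2*G*(-4 + G) (d(j, G) = (G*(-4 + G))*2 = 2*G*(-4 + G))
N(F) = -279/266 (N(F) = -558*1/532 = -279/266)
1/(N(d(0, 21)) + 632*(-6127)) = 1/(-279/266 + 632*(-6127)) = 1/(-279/266 - 3872264) = 1/(-1030022503/266) = -266/1030022503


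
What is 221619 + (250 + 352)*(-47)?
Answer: 193325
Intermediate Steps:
221619 + (250 + 352)*(-47) = 221619 + 602*(-47) = 221619 - 28294 = 193325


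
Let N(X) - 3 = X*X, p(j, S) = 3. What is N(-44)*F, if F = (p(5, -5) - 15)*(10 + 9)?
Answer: -442092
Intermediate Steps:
N(X) = 3 + X² (N(X) = 3 + X*X = 3 + X²)
F = -228 (F = (3 - 15)*(10 + 9) = -12*19 = -228)
N(-44)*F = (3 + (-44)²)*(-228) = (3 + 1936)*(-228) = 1939*(-228) = -442092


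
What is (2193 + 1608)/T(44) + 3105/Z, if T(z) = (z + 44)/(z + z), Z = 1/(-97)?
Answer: -297384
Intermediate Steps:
Z = -1/97 ≈ -0.010309
T(z) = (44 + z)/(2*z) (T(z) = (44 + z)/((2*z)) = (44 + z)*(1/(2*z)) = (44 + z)/(2*z))
(2193 + 1608)/T(44) + 3105/Z = (2193 + 1608)/(((½)*(44 + 44)/44)) + 3105/(-1/97) = 3801/(((½)*(1/44)*88)) + 3105*(-97) = 3801/1 - 301185 = 3801*1 - 301185 = 3801 - 301185 = -297384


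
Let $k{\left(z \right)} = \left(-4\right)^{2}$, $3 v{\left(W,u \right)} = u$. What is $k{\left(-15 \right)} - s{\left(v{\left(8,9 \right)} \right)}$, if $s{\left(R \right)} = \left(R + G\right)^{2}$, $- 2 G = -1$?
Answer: $\frac{15}{4} \approx 3.75$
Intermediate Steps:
$G = \frac{1}{2}$ ($G = \left(- \frac{1}{2}\right) \left(-1\right) = \frac{1}{2} \approx 0.5$)
$v{\left(W,u \right)} = \frac{u}{3}$
$k{\left(z \right)} = 16$
$s{\left(R \right)} = \left(\frac{1}{2} + R\right)^{2}$ ($s{\left(R \right)} = \left(R + \frac{1}{2}\right)^{2} = \left(\frac{1}{2} + R\right)^{2}$)
$k{\left(-15 \right)} - s{\left(v{\left(8,9 \right)} \right)} = 16 - \frac{\left(1 + 2 \cdot \frac{1}{3} \cdot 9\right)^{2}}{4} = 16 - \frac{\left(1 + 2 \cdot 3\right)^{2}}{4} = 16 - \frac{\left(1 + 6\right)^{2}}{4} = 16 - \frac{7^{2}}{4} = 16 - \frac{1}{4} \cdot 49 = 16 - \frac{49}{4} = \frac{15}{4}$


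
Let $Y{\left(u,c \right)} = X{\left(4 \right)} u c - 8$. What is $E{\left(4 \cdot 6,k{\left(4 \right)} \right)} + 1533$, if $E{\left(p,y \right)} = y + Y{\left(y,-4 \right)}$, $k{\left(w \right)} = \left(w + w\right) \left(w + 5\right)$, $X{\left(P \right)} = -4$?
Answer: $2749$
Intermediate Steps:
$Y{\left(u,c \right)} = -8 - 4 c u$ ($Y{\left(u,c \right)} = - 4 u c - 8 = - 4 c u - 8 = -8 - 4 c u$)
$k{\left(w \right)} = 2 w \left(5 + w\right)$
$E{\left(p,y \right)} = -8 + 17 y$ ($E{\left(p,y \right)} = y - \left(8 - 16 y\right) = y + \left(-8 + 16 y\right) = -8 + 17 y$)
$E{\left(4 \cdot 6,k{\left(4 \right)} \right)} + 1533 = \left(-8 + 17 \cdot 2 \cdot 4 \left(5 + 4\right)\right) + 1533 = \left(-8 + 17 \cdot 2 \cdot 4 \cdot 9\right) + 1533 = \left(-8 + 17 \cdot 72\right) + 1533 = \left(-8 + 1224\right) + 1533 = 1216 + 1533 = 2749$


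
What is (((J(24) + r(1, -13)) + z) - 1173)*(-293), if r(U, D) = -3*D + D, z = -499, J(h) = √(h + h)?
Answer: 482278 - 1172*√3 ≈ 4.8025e+5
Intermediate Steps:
J(h) = √2*√h (J(h) = √(2*h) = √2*√h)
r(U, D) = -2*D
(((J(24) + r(1, -13)) + z) - 1173)*(-293) = (((√2*√24 - 2*(-13)) - 499) - 1173)*(-293) = (((√2*(2*√6) + 26) - 499) - 1173)*(-293) = (((4*√3 + 26) - 499) - 1173)*(-293) = (((26 + 4*√3) - 499) - 1173)*(-293) = ((-473 + 4*√3) - 1173)*(-293) = (-1646 + 4*√3)*(-293) = 482278 - 1172*√3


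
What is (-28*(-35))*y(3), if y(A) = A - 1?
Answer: 1960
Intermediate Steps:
y(A) = -1 + A
(-28*(-35))*y(3) = (-28*(-35))*(-1 + 3) = 980*2 = 1960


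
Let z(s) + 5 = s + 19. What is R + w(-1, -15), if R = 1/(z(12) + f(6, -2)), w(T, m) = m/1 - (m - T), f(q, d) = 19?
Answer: -44/45 ≈ -0.97778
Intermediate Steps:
z(s) = 14 + s (z(s) = -5 + (s + 19) = -5 + (19 + s) = 14 + s)
w(T, m) = T (w(T, m) = m*1 + (T - m) = m + (T - m) = T)
R = 1/45 (R = 1/((14 + 12) + 19) = 1/(26 + 19) = 1/45 ≈ 0.022222)
R + w(-1, -15) = 1/45 - 1 = -44/45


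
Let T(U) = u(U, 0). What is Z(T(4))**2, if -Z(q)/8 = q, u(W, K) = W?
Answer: 1024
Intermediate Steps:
T(U) = U
Z(q) = -8*q
Z(T(4))**2 = (-8*4)**2 = (-32)**2 = 1024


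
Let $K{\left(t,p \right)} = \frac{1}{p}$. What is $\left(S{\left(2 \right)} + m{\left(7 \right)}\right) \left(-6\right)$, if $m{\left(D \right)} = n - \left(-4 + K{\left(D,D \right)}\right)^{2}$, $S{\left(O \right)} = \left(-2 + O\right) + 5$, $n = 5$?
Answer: $\frac{1434}{49} \approx 29.265$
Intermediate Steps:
$S{\left(O \right)} = 3 + O$
$m{\left(D \right)} = 5 - \left(-4 + \frac{1}{D}\right)^{2}$
$\left(S{\left(2 \right)} + m{\left(7 \right)}\right) \left(-6\right) = \left(\left(3 + 2\right) - \left(\frac{540}{49} - \frac{8}{7}\right)\right) \left(-6\right) = \left(5 - \frac{484}{49}\right) \left(-6\right) = \left(- \frac{239}{49}\right) \left(-6\right) = \frac{1434}{49}$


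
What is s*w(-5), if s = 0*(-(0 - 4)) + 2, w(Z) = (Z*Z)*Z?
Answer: -250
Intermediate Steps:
w(Z) = Z³ (w(Z) = Z²*Z = Z³)
s = 2 (s = 0*(-1*(-4)) + 2 = 0*4 + 2 = 0 + 2 = 2)
s*w(-5) = 2*(-5)³ = 2*(-125) = -250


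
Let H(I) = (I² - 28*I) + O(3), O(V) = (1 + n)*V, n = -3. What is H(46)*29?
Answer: 23838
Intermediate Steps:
O(V) = -2*V (O(V) = (1 - 3)*V = -2*V)
H(I) = -6 + I² - 28*I (H(I) = (I² - 28*I) - 2*3 = (I² - 28*I) - 6 = -6 + I² - 28*I)
H(46)*29 = (-6 + 46² - 28*46)*29 = (-6 + 2116 - 1288)*29 = 822*29 = 23838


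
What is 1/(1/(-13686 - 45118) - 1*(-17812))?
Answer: 58804/1047416847 ≈ 5.6142e-5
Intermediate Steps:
1/(1/(-13686 - 45118) - 1*(-17812)) = 1/(1/(-58804) + 17812) = 1/(-1/58804 + 17812) = 1/(1047416847/58804) = 58804/1047416847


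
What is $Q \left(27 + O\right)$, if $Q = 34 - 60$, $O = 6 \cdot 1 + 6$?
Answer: $-1014$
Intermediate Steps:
$O = 12$ ($O = 6 + 6 = 12$)
$Q = -26$
$Q \left(27 + O\right) = - 26 \left(27 + 12\right) = \left(-26\right) 39 = -1014$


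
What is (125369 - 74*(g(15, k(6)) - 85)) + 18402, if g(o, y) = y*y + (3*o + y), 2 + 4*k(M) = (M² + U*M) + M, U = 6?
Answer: 118611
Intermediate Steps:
k(M) = -½ + M²/4 + 7*M/4 (k(M) = -½ + ((M² + 6*M) + M)/4 = -½ + (M² + 7*M)/4 = -½ + (M²/4 + 7*M/4) = -½ + M²/4 + 7*M/4)
g(o, y) = y + y² + 3*o (g(o, y) = y² + (y + 3*o) = y + y² + 3*o)
(125369 - 74*(g(15, k(6)) - 85)) + 18402 = (125369 - 74*(((-½ + (¼)*6² + (7/4)*6) + (-½ + (¼)*6² + (7/4)*6)² + 3*15) - 85)) + 18402 = (125369 - 74*(((-½ + (¼)*36 + 21/2) + (-½ + (¼)*36 + 21/2)² + 45) - 85)) + 18402 = (125369 - 74*(((-½ + 9 + 21/2) + (-½ + 9 + 21/2)² + 45) - 85)) + 18402 = (125369 - 74*((19 + 19² + 45) - 85)) + 18402 = (125369 - 74*((19 + 361 + 45) - 85)) + 18402 = (125369 - 74*(425 - 85)) + 18402 = (125369 - 74*340) + 18402 = (125369 - 25160) + 18402 = 100209 + 18402 = 118611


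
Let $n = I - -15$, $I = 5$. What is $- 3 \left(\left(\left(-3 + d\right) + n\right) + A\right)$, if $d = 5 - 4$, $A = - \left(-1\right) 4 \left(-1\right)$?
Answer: $-42$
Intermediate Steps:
$A = -4$ ($A = - \left(-4\right) \left(-1\right) = \left(-1\right) 4 = -4$)
$n = 20$ ($n = 5 - -15 = 5 + 15 = 20$)
$d = 1$
$- 3 \left(\left(\left(-3 + d\right) + n\right) + A\right) = - 3 \left(\left(\left(-3 + 1\right) + 20\right) - 4\right) = - 3 \left(\left(-2 + 20\right) - 4\right) = - 3 \left(18 - 4\right) = \left(-3\right) 14 = -42$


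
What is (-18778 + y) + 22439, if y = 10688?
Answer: 14349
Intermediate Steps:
(-18778 + y) + 22439 = (-18778 + 10688) + 22439 = -8090 + 22439 = 14349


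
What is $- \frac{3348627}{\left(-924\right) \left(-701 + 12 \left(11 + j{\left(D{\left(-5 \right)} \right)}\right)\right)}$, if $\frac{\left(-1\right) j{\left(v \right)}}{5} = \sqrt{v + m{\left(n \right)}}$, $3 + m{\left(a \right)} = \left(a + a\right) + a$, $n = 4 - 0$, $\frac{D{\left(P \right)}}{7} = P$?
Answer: $- \frac{635122921}{128547188} + \frac{16743135 i \sqrt{26}}{32136797} \approx -4.9408 + 2.6566 i$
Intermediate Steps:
$D{\left(P \right)} = 7 P$
$n = 4$ ($n = 4 + 0 = 4$)
$m{\left(a \right)} = -3 + 3 a$ ($m{\left(a \right)} = -3 + \left(\left(a + a\right) + a\right) = -3 + \left(2 a + a\right) = -3 + 3 a$)
$j{\left(v \right)} = - 5 \sqrt{9 + v}$ ($j{\left(v \right)} = - 5 \sqrt{v + \left(-3 + 3 \cdot 4\right)} = - 5 \sqrt{v + \left(-3 + 12\right)} = - 5 \sqrt{v + 9} = - 5 \sqrt{9 + v}$)
$- \frac{3348627}{\left(-924\right) \left(-701 + 12 \left(11 + j{\left(D{\left(-5 \right)} \right)}\right)\right)} = - \frac{3348627}{\left(-924\right) \left(-701 + 12 \left(11 - 5 \sqrt{9 + 7 \left(-5\right)}\right)\right)} = - \frac{3348627}{\left(-924\right) \left(-701 + 12 \left(11 - 5 \sqrt{9 - 35}\right)\right)} = - \frac{3348627}{\left(-924\right) \left(-701 + 12 \left(11 - 5 \sqrt{-26}\right)\right)} = - \frac{3348627}{\left(-924\right) \left(-701 + 12 \left(11 - 5 i \sqrt{26}\right)\right)} = - \frac{3348627}{\left(-924\right) \left(-701 + \left(132 - 60 i \sqrt{26}\right)\right)} = - \frac{3348627}{\left(-924\right) \left(-569 - 60 i \sqrt{26}\right)} = - \frac{3348627}{525756 + 55440 i \sqrt{26}}$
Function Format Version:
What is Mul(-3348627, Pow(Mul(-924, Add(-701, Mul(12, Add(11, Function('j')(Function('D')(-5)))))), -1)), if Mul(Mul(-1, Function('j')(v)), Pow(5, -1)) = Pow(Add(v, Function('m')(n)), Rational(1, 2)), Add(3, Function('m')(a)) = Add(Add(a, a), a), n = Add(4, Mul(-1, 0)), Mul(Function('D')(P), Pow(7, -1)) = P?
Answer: Add(Rational(-635122921, 128547188), Mul(Rational(16743135, 32136797), I, Pow(26, Rational(1, 2)))) ≈ Add(-4.9408, Mul(2.6566, I))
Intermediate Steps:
Function('D')(P) = Mul(7, P)
n = 4 (n = Add(4, 0) = 4)
Function('m')(a) = Add(-3, Mul(3, a)) (Function('m')(a) = Add(-3, Add(Add(a, a), a)) = Add(-3, Add(Mul(2, a), a)) = Add(-3, Mul(3, a)))
Function('j')(v) = Mul(-5, Pow(Add(9, v), Rational(1, 2))) (Function('j')(v) = Mul(-5, Pow(Add(v, Add(-3, Mul(3, 4))), Rational(1, 2))) = Mul(-5, Pow(Add(v, Add(-3, 12)), Rational(1, 2))) = Mul(-5, Pow(Add(v, 9), Rational(1, 2))) = Mul(-5, Pow(Add(9, v), Rational(1, 2))))
Mul(-3348627, Pow(Mul(-924, Add(-701, Mul(12, Add(11, Function('j')(Function('D')(-5)))))), -1)) = Mul(-3348627, Pow(Mul(-924, Add(-701, Mul(12, Add(11, Mul(-5, Pow(Add(9, Mul(7, -5)), Rational(1, 2))))))), -1)) = Mul(-3348627, Pow(Mul(-924, Add(-701, Mul(12, Add(11, Mul(-5, Pow(Add(9, -35), Rational(1, 2))))))), -1)) = Mul(-3348627, Pow(Mul(-924, Add(-701, Mul(12, Add(11, Mul(-5, Pow(-26, Rational(1, 2))))))), -1)) = Mul(-3348627, Pow(Mul(-924, Add(-701, Mul(12, Add(11, Mul(-5, Mul(I, Pow(26, Rational(1, 2)))))))), -1)) = Mul(-3348627, Pow(Mul(-924, Add(-701, Mul(12, Add(11, Mul(-5, I, Pow(26, Rational(1, 2))))))), -1)) = Mul(-3348627, Pow(Mul(-924, Add(-701, Add(132, Mul(-60, I, Pow(26, Rational(1, 2)))))), -1)) = Mul(-3348627, Pow(Mul(-924, Add(-569, Mul(-60, I, Pow(26, Rational(1, 2))))), -1)) = Mul(-3348627, Pow(Add(525756, Mul(55440, I, Pow(26, Rational(1, 2)))), -1))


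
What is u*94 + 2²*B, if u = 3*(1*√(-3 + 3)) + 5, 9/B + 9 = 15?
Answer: 476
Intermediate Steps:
B = 3/2 (B = 9/(-9 + 15) = 9/6 = 9*(⅙) = 3/2 ≈ 1.5000)
u = 5 (u = 3*(1*√0) + 5 = 3*(1*0) + 5 = 3*0 + 5 = 0 + 5 = 5)
u*94 + 2²*B = 5*94 + 2²*(3/2) = 470 + 4*(3/2) = 470 + 6 = 476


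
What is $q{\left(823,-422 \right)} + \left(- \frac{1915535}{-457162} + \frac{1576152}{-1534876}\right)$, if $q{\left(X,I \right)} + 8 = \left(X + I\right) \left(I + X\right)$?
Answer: $\frac{28207143608618563}{175421745478} \approx 1.608 \cdot 10^{5}$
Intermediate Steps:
$q{\left(X,I \right)} = -8 + \left(I + X\right)^{2}$ ($q{\left(X,I \right)} = -8 + \left(X + I\right) \left(I + X\right) = -8 + \left(I + X\right) \left(I + X\right) = -8 + \left(I + X\right)^{2}$)
$q{\left(823,-422 \right)} + \left(- \frac{1915535}{-457162} + \frac{1576152}{-1534876}\right) = \left(-8 + \left(-422 + 823\right)^{2}\right) + \left(- \frac{1915535}{-457162} + \frac{1576152}{-1534876}\right) = \left(-8 + 401^{2}\right) + \left(\left(-1915535\right) \left(- \frac{1}{457162}\right) + 1576152 \left(- \frac{1}{1534876}\right)\right) = \left(-8 + 160801\right) + \left(\frac{1915535}{457162} - \frac{394038}{383719}\right) = 160793 + \frac{554887974509}{175421745478} = \frac{28207143608618563}{175421745478}$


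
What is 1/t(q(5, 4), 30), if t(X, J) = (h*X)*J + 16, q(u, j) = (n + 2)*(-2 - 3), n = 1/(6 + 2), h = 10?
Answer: -2/6343 ≈ -0.00031531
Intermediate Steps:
n = ⅛ (n = 1/8 = ⅛ ≈ 0.12500)
q(u, j) = -85/8 (q(u, j) = (⅛ + 2)*(-2 - 3) = (17/8)*(-5) = -85/8)
t(X, J) = 16 + 10*J*X (t(X, J) = (10*X)*J + 16 = 10*J*X + 16 = 16 + 10*J*X)
1/t(q(5, 4), 30) = 1/(16 + 10*30*(-85/8)) = 1/(16 - 6375/2) = 1/(-6343/2) = -2/6343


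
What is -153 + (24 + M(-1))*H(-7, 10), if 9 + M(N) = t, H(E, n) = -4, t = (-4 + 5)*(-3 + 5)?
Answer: -221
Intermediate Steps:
t = 2 (t = 1*2 = 2)
M(N) = -7 (M(N) = -9 + 2 = -7)
-153 + (24 + M(-1))*H(-7, 10) = -153 + (24 - 7)*(-4) = -153 + 17*(-4) = -153 - 68 = -221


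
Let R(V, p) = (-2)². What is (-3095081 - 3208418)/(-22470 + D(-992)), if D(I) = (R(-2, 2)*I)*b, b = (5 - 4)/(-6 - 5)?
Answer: 69338489/243202 ≈ 285.11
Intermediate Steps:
R(V, p) = 4
b = -1/11 (b = 1/(-11) = 1*(-1/11) = -1/11 ≈ -0.090909)
D(I) = -4*I/11 (D(I) = (4*I)*(-1/11) = -4*I/11)
(-3095081 - 3208418)/(-22470 + D(-992)) = (-3095081 - 3208418)/(-22470 - 4/11*(-992)) = -6303499/(-22470 + 3968/11) = -6303499/(-243202/11) = -6303499*(-11/243202) = 69338489/243202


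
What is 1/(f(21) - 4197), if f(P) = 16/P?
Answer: -21/88121 ≈ -0.00023831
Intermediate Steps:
1/(f(21) - 4197) = 1/(16/21 - 4197) = 1/(-88121/21) = -21/88121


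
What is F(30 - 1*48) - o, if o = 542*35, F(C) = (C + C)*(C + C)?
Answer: -17674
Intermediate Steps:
F(C) = 4*C² (F(C) = (2*C)*(2*C) = 4*C²)
o = 18970
F(30 - 1*48) - o = 4*(30 - 1*48)² - 1*18970 = 4*(30 - 48)² - 18970 = 4*(-18)² - 18970 = 4*324 - 18970 = 1296 - 18970 = -17674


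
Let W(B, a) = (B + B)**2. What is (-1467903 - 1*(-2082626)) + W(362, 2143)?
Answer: 1138899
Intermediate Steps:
W(B, a) = 4*B**2 (W(B, a) = (2*B)**2 = 4*B**2)
(-1467903 - 1*(-2082626)) + W(362, 2143) = (-1467903 - 1*(-2082626)) + 4*362**2 = (-1467903 + 2082626) + 4*131044 = 614723 + 524176 = 1138899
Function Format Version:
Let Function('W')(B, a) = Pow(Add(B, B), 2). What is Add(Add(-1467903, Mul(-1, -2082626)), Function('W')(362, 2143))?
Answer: 1138899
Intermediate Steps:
Function('W')(B, a) = Mul(4, Pow(B, 2)) (Function('W')(B, a) = Pow(Mul(2, B), 2) = Mul(4, Pow(B, 2)))
Add(Add(-1467903, Mul(-1, -2082626)), Function('W')(362, 2143)) = Add(Add(-1467903, Mul(-1, -2082626)), Mul(4, Pow(362, 2))) = Add(Add(-1467903, 2082626), Mul(4, 131044)) = Add(614723, 524176) = 1138899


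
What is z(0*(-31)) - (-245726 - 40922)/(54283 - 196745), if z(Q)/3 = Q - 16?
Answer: -3562412/71231 ≈ -50.012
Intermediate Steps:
z(Q) = -48 + 3*Q (z(Q) = 3*(Q - 16) = 3*(-16 + Q) = -48 + 3*Q)
z(0*(-31)) - (-245726 - 40922)/(54283 - 196745) = (-48 + 3*(0*(-31))) - (-245726 - 40922)/(54283 - 196745) = (-48 + 3*0) - (-286648)/(-142462) = (-48 + 0) - (-286648)*(-1)/142462 = -48 - 1*143324/71231 = -48 - 143324/71231 = -3562412/71231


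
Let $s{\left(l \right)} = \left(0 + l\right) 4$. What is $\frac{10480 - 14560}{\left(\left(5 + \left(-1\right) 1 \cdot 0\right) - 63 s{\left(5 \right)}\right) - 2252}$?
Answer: $\frac{1360}{1169} \approx 1.1634$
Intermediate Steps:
$s{\left(l \right)} = 4 l$ ($s{\left(l \right)} = l 4 = 4 l$)
$\frac{10480 - 14560}{\left(\left(5 + \left(-1\right) 1 \cdot 0\right) - 63 s{\left(5 \right)}\right) - 2252} = \frac{10480 - 14560}{\left(\left(5 + \left(-1\right) 1 \cdot 0\right) - 63 \cdot 4 \cdot 5\right) - 2252} = - \frac{4080}{\left(\left(5 - 0\right) - 1260\right) - 2252} = - \frac{4080}{\left(\left(5 + 0\right) - 1260\right) - 2252} = - \frac{4080}{\left(5 - 1260\right) - 2252} = - \frac{4080}{-1255 - 2252} = - \frac{4080}{-3507} = \left(-4080\right) \left(- \frac{1}{3507}\right) = \frac{1360}{1169}$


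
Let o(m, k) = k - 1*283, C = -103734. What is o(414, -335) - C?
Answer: 103116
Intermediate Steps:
o(m, k) = -283 + k (o(m, k) = k - 283 = -283 + k)
o(414, -335) - C = (-283 - 335) - 1*(-103734) = -618 + 103734 = 103116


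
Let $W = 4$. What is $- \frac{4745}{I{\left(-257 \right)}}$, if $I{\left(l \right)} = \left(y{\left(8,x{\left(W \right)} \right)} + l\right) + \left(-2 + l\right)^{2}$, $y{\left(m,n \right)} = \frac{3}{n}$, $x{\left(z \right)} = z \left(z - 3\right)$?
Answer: $- \frac{18980}{267299} \approx -0.071007$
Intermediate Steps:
$x{\left(z \right)} = z \left(-3 + z\right)$
$I{\left(l \right)} = \frac{3}{4} + l + \left(-2 + l\right)^{2}$ ($I{\left(l \right)} = \left(\frac{3}{4 \left(-3 + 4\right)} + l\right) + \left(-2 + l\right)^{2} = \left(\frac{3}{4 \cdot 1} + l\right) + \left(-2 + l\right)^{2} = \left(\frac{3}{4} + l\right) + \left(-2 + l\right)^{2} = \frac{3}{4} + l + \left(-2 + l\right)^{2}$)
$- \frac{4745}{I{\left(-257 \right)}} = - \frac{4745}{\frac{19}{4} + \left(-257\right)^{2} - -771} = - \frac{4745}{\frac{19}{4} + 66049 + 771} = - \frac{4745}{\frac{267299}{4}} = \left(-4745\right) \frac{4}{267299} = - \frac{18980}{267299}$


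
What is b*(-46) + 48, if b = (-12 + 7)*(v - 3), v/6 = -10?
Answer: -14442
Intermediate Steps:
v = -60 (v = 6*(-10) = -60)
b = 315 (b = (-12 + 7)*(-60 - 3) = -5*(-63) = 315)
b*(-46) + 48 = 315*(-46) + 48 = -14490 + 48 = -14442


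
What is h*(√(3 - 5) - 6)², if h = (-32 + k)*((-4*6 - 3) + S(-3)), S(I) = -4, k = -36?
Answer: 71672 - 25296*I*√2 ≈ 71672.0 - 35774.0*I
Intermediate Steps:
h = 2108 (h = (-32 - 36)*((-4*6 - 3) - 4) = -68*((-24 - 3) - 4) = -68*(-27 - 4) = -68*(-31) = 2108)
h*(√(3 - 5) - 6)² = 2108*(√(3 - 5) - 6)² = 2108*(√(-2) - 6)² = 2108*(I*√2 - 6)² = 2108*(-6 + I*√2)²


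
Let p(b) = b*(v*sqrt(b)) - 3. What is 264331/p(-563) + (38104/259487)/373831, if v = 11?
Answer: -76100943665843737/2094601800956712463612 + 1637001883*I*sqrt(563)/21592879196 ≈ -3.6332e-5 + 1.7988*I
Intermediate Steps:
p(b) = -3 + 11*b**(3/2) (p(b) = b*(11*sqrt(b)) - 3 = 11*b**(3/2) - 3 = -3 + 11*b**(3/2))
264331/p(-563) + (38104/259487)/373831 = 264331/(-3 + 11*(-563)**(3/2)) + (38104/259487)/373831 = 264331/(-3 + 11*(-563*I*sqrt(563))) + (38104*(1/259487))*(1/373831) = 264331/(-3 - 6193*I*sqrt(563)) + (38104/259487)*(1/373831) = 264331/(-3 - 6193*I*sqrt(563)) + 38104/97004284697 = 38104/97004284697 + 264331/(-3 - 6193*I*sqrt(563))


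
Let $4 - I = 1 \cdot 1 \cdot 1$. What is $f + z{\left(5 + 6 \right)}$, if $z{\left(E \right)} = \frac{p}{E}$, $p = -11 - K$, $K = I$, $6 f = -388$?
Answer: $- \frac{2176}{33} \approx -65.939$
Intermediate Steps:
$f = - \frac{194}{3}$ ($f = \frac{1}{6} \left(-388\right) = - \frac{194}{3} \approx -64.667$)
$I = 3$ ($I = 4 - 1 \cdot 1 \cdot 1 = 4 - 1 \cdot 1 = 4 - 1 = 3$)
$K = 3$
$p = -14$ ($p = -11 - 3 = -14$)
$z{\left(E \right)} = - \frac{14}{E}$
$f + z{\left(5 + 6 \right)} = - \frac{194}{3} - \frac{14}{5 + 6} = - \frac{194}{3} - \frac{14}{11} = - \frac{2176}{33}$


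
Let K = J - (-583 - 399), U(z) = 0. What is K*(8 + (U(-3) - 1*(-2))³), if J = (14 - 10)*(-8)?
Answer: 15200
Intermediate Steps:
J = -32 (J = 4*(-8) = -32)
K = 950 (K = -32 - (-583 - 399) = -32 - 1*(-982) = -32 + 982 = 950)
K*(8 + (U(-3) - 1*(-2))³) = 950*(8 + (0 - 1*(-2))³) = 950*(8 + (0 + 2)³) = 950*(8 + 2³) = 950*(8 + 8) = 950*16 = 15200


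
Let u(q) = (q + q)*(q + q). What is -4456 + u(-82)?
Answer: 22440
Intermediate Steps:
u(q) = 4*q² (u(q) = (2*q)*(2*q) = 4*q²)
-4456 + u(-82) = -4456 + 4*(-82)² = -4456 + 4*6724 = -4456 + 26896 = 22440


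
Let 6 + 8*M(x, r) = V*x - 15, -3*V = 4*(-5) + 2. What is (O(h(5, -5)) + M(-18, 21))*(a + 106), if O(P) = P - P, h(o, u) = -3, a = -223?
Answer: 15093/8 ≈ 1886.6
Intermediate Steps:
V = 6 (V = -(4*(-5) + 2)/3 = -(-20 + 2)/3 = -⅓*(-18) = 6)
M(x, r) = -21/8 + 3*x/4 (M(x, r) = -¾ + (6*x - 15)/8 = -¾ + (-15 + 6*x)/8 = -¾ + (-15/8 + 3*x/4) = -21/8 + 3*x/4)
O(P) = 0
(O(h(5, -5)) + M(-18, 21))*(a + 106) = (0 + (-21/8 + (¾)*(-18)))*(-223 + 106) = (0 + (-21/8 - 27/2))*(-117) = (0 - 129/8)*(-117) = -129/8*(-117) = 15093/8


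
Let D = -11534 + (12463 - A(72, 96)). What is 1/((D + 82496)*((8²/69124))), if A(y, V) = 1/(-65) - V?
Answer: 1123265/86861856 ≈ 0.012932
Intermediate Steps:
A(y, V) = -1/65 - V
D = 66626/65 (D = -11534 + (12463 - (-1/65 - 1*96)) = -11534 + (12463 - (-1/65 - 96)) = -11534 + (12463 - 1*(-6241/65)) = -11534 + (12463 + 6241/65) = -11534 + 816336/65 = 66626/65 ≈ 1025.0)
1/((D + 82496)*((8²/69124))) = 1/((66626/65 + 82496)*((8²/69124))) = 1/((5428866/65)*((64*(1/69124)))) = 65/(5428866*(16/17281)) = (65/5428866)*(17281/16) = 1123265/86861856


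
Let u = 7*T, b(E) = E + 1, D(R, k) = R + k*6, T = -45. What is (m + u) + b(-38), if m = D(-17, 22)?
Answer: -237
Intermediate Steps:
D(R, k) = R + 6*k
m = 115 (m = -17 + 6*22 = -17 + 132 = 115)
b(E) = 1 + E
u = -315 (u = 7*(-45) = -315)
(m + u) + b(-38) = (115 - 315) + (1 - 38) = -200 - 37 = -237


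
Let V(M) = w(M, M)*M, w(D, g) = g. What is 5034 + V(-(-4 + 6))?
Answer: 5038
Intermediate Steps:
V(M) = M² (V(M) = M*M = M²)
5034 + V(-(-4 + 6)) = 5034 + (-(-4 + 6))² = 5034 + (-1*2)² = 5034 + (-2)² = 5034 + 4 = 5038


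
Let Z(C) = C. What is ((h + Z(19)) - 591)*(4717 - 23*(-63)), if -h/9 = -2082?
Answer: 112011556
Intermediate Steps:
h = 18738 (h = -9*(-2082) = 18738)
((h + Z(19)) - 591)*(4717 - 23*(-63)) = ((18738 + 19) - 591)*(4717 - 23*(-63)) = (18757 - 591)*(4717 + 1449) = 18166*6166 = 112011556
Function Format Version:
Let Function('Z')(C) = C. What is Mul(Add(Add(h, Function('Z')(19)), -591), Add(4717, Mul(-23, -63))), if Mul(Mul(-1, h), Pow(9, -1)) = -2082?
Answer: 112011556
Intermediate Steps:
h = 18738 (h = Mul(-9, -2082) = 18738)
Mul(Add(Add(h, Function('Z')(19)), -591), Add(4717, Mul(-23, -63))) = Mul(Add(Add(18738, 19), -591), Add(4717, Mul(-23, -63))) = Mul(Add(18757, -591), Add(4717, 1449)) = Mul(18166, 6166) = 112011556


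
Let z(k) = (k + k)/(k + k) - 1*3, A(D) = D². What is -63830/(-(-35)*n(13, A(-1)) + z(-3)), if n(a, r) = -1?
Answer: 63830/37 ≈ 1725.1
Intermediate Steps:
z(k) = -2 (z(k) = (2*k)/((2*k)) - 3 = (2*k)*(1/(2*k)) - 3 = 1 - 3 = -2)
-63830/(-(-35)*n(13, A(-1)) + z(-3)) = -63830/(-(-35)*(-1) - 2) = -63830/(-35*1 - 2) = -63830/(-35 - 2) = -63830/(-37) = -63830*(-1/37) = 63830/37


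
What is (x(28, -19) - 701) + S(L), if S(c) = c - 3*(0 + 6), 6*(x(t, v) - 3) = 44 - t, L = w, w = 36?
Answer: -2032/3 ≈ -677.33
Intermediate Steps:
L = 36
x(t, v) = 31/3 - t/6 (x(t, v) = 3 + (44 - t)/6 = 3 + (22/3 - t/6) = 31/3 - t/6)
S(c) = -18 + c (S(c) = c - 3*6 = c - 18 = -18 + c)
(x(28, -19) - 701) + S(L) = ((31/3 - 1/6*28) - 701) + (-18 + 36) = ((31/3 - 14/3) - 701) + 18 = (17/3 - 701) + 18 = -2086/3 + 18 = -2032/3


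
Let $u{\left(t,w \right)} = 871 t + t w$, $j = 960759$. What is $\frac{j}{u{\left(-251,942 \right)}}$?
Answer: $- \frac{960759}{455063} \approx -2.1113$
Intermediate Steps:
$\frac{j}{u{\left(-251,942 \right)}} = \frac{960759}{\left(-251\right) \left(871 + 942\right)} = \frac{960759}{\left(-251\right) 1813} = \frac{960759}{-455063} = 960759 \left(- \frac{1}{455063}\right) = - \frac{960759}{455063}$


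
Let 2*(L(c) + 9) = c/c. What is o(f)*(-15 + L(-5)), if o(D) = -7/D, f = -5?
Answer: -329/10 ≈ -32.900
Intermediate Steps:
L(c) = -17/2 (L(c) = -9 + (c/c)/2 = -9 + (1/2)*1 = -9 + 1/2 = -17/2)
o(f)*(-15 + L(-5)) = (-7/(-5))*(-15 - 17/2) = -7*(-1/5)*(-47/2) = (7/5)*(-47/2) = -329/10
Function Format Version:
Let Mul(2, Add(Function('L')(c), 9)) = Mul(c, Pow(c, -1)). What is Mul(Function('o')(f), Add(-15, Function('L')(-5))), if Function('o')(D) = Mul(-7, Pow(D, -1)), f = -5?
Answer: Rational(-329, 10) ≈ -32.900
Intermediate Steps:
Function('L')(c) = Rational(-17, 2) (Function('L')(c) = Add(-9, Mul(Rational(1, 2), Mul(c, Pow(c, -1)))) = Add(-9, Mul(Rational(1, 2), 1)) = Add(-9, Rational(1, 2)) = Rational(-17, 2))
Mul(Function('o')(f), Add(-15, Function('L')(-5))) = Mul(Mul(-7, Pow(-5, -1)), Add(-15, Rational(-17, 2))) = Mul(Mul(-7, Rational(-1, 5)), Rational(-47, 2)) = Mul(Rational(7, 5), Rational(-47, 2)) = Rational(-329, 10)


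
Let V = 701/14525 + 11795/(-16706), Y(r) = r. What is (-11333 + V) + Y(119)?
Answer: -2721288856569/242654650 ≈ -11215.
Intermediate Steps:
V = -159611469/242654650 (V = 701*(1/14525) + 11795*(-1/16706) = 701/14525 - 11795/16706 = -159611469/242654650 ≈ -0.65777)
(-11333 + V) + Y(119) = (-11333 - 159611469/242654650) + 119 = -2750164759919/242654650 + 119 = -2721288856569/242654650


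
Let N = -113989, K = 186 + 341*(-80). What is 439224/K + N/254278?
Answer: -57386709119/3444704066 ≈ -16.659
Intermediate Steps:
K = -27094 (K = 186 - 27280 = -27094)
439224/K + N/254278 = 439224/(-27094) - 113989/254278 = 439224*(-1/27094) - 113989*1/254278 = -219612/13547 - 113989/254278 = -57386709119/3444704066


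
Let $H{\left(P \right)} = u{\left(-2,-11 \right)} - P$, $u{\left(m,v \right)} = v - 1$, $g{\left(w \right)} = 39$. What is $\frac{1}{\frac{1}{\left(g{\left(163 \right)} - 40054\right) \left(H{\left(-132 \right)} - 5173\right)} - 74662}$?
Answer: $- \frac{202195795}{15096342446289} \approx -1.3394 \cdot 10^{-5}$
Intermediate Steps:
$u{\left(m,v \right)} = -1 + v$
$H{\left(P \right)} = -12 - P$ ($H{\left(P \right)} = \left(-1 - 11\right) - P = -12 - P$)
$\frac{1}{\frac{1}{\left(g{\left(163 \right)} - 40054\right) \left(H{\left(-132 \right)} - 5173\right)} - 74662} = \frac{1}{\frac{1}{\left(39 - 40054\right) \left(\left(-12 - -132\right) - 5173\right)} - 74662} = \frac{1}{\frac{1}{\left(-40015\right) \left(\left(-12 + 132\right) - 5173\right)} - 74662} = \frac{1}{\frac{1}{\left(-40015\right) \left(120 - 5173\right)} - 74662} = \frac{1}{\frac{1}{\left(-40015\right) \left(-5053\right)} - 74662} = \frac{1}{\frac{1}{202195795} - 74662} = \frac{1}{- \frac{15096342446289}{202195795}} = - \frac{202195795}{15096342446289}$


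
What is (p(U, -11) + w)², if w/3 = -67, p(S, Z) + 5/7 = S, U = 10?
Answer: 1800964/49 ≈ 36754.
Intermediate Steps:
p(S, Z) = -5/7 + S
w = -201 (w = 3*(-67) = -201)
(p(U, -11) + w)² = ((-5/7 + 10) - 201)² = (65/7 - 201)² = (-1342/7)² = 1800964/49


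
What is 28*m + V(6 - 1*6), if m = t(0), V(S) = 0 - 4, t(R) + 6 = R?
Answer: -172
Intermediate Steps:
t(R) = -6 + R
V(S) = -4
m = -6 (m = -6 + 0 = -6)
28*m + V(6 - 1*6) = 28*(-6) - 4 = -168 - 4 = -172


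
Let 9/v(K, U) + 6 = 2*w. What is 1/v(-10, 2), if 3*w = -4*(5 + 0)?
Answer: -58/27 ≈ -2.1481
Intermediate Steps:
w = -20/3 (w = (-4*(5 + 0))/3 = (-4*5)/3 = (⅓)*(-20) = -20/3 ≈ -6.6667)
v(K, U) = -27/58 (v(K, U) = 9/(-6 + 2*(-20/3)) = 9/(-6 - 40/3) = 9/(-58/3) = 9*(-3/58) = -27/58)
1/v(-10, 2) = 1/(-27/58) = -58/27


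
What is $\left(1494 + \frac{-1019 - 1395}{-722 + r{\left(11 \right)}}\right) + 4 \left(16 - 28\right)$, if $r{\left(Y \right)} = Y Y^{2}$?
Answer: $\frac{878200}{609} \approx 1442.0$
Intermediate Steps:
$r{\left(Y \right)} = Y^{3}$
$\left(1494 + \frac{-1019 - 1395}{-722 + r{\left(11 \right)}}\right) + 4 \left(16 - 28\right) = \left(1494 + \frac{-1019 - 1395}{-722 + 11^{3}}\right) + 4 \left(16 - 28\right) = \left(1494 - \frac{2414}{-722 + 1331}\right) + 4 \left(-12\right) = \left(1494 - \frac{2414}{609}\right) - 48 = \frac{907432}{609} - 48 = \frac{878200}{609}$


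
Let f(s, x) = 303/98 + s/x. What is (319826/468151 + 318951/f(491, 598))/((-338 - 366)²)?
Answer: 2187665065869179/13301421768245248 ≈ 0.16447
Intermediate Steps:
f(s, x) = 303/98 + s/x (f(s, x) = 303*(1/98) + s/x = 303/98 + s/x)
(319826/468151 + 318951/f(491, 598))/((-338 - 366)²) = (319826/468151 + 318951/(303/98 + 491/598))/((-338 - 366)²) = (319826*(1/468151) + 318951/(303/98 + 491*(1/598)))/((-704)²) = (319826/468151 + 318951/(303/98 + 491/598))/495616 = (319826/468151 + 318951/(57328/14651))*(1/495616) = (319826/468151 + 318951*(14651/57328))*(1/495616) = (319826/468151 + 4672951101/57328)*(1/495616) = (2187665065869179/26838160528)*(1/495616) = 2187665065869179/13301421768245248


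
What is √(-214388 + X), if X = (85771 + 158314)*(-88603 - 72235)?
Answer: I*√39258357618 ≈ 1.9814e+5*I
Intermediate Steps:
X = -39258143230 (X = 244085*(-160838) = -39258143230)
√(-214388 + X) = √(-214388 - 39258143230) = √(-39258357618) = I*√39258357618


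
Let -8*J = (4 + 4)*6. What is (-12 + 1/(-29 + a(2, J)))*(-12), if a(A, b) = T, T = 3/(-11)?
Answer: 23250/161 ≈ 144.41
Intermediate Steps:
J = -6 (J = -(4 + 4)*6/8 = -6 ≈ -6.0000)
T = -3/11 (T = 3*(-1/11) = -3/11 ≈ -0.27273)
a(A, b) = -3/11
(-12 + 1/(-29 + a(2, J)))*(-12) = (-12 + 1/(-29 - 3/11))*(-12) = (-12 + 1/(-322/11))*(-12) = (-12 - 11/322)*(-12) = -3875/322*(-12) = 23250/161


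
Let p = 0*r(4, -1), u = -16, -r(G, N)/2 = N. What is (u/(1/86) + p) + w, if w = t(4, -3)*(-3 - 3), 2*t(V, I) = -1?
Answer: -1373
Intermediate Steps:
r(G, N) = -2*N
t(V, I) = -½ (t(V, I) = (½)*(-1) = -½)
p = 0 (p = 0*(-2*(-1)) = 0*2 = 0)
w = 3 (w = -(-3 - 3)/2 = -½*(-6) = 3)
(u/(1/86) + p) + w = (-16/(1/86) + 0) + 3 = (-16/1/86 + 0) + 3 = (-16*86 + 0) + 3 = (-1376 + 0) + 3 = -1376 + 3 = -1373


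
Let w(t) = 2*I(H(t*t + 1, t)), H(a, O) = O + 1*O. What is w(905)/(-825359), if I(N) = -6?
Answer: 12/825359 ≈ 1.4539e-5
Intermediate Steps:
H(a, O) = 2*O (H(a, O) = O + O = 2*O)
w(t) = -12 (w(t) = 2*(-6) = -12)
w(905)/(-825359) = -12/(-825359) = -12*(-1/825359) = 12/825359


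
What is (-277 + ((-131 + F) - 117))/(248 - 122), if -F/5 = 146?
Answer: -1255/126 ≈ -9.9603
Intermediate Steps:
F = -730 (F = -5*146 = -730)
(-277 + ((-131 + F) - 117))/(248 - 122) = (-277 + ((-131 - 730) - 117))/(248 - 122) = (-277 + (-861 - 117))/126 = (-277 - 978)*(1/126) = -1255*1/126 = -1255/126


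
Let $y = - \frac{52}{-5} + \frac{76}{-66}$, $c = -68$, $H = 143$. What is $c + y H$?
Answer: $\frac{18818}{15} \approx 1254.5$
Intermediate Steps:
$y = \frac{1526}{165}$ ($y = \left(-52\right) \left(- \frac{1}{5}\right) + 76 \left(- \frac{1}{66}\right) = \frac{52}{5} - \frac{38}{33} = \frac{1526}{165} \approx 9.2485$)
$c + y H = -68 + \frac{1526}{165} \cdot 143 = -68 + \frac{19838}{15} = \frac{18818}{15}$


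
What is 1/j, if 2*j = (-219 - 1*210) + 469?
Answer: 1/20 ≈ 0.050000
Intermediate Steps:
j = 20 (j = ((-219 - 1*210) + 469)/2 = ((-219 - 210) + 469)/2 = (-429 + 469)/2 = (½)*40 = 20)
1/j = 1/20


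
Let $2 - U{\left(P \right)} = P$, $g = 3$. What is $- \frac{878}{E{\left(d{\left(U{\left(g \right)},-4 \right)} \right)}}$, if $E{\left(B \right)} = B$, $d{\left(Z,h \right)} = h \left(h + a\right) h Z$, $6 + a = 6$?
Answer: $- \frac{439}{32} \approx -13.719$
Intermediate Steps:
$a = 0$ ($a = -6 + 6 = 0$)
$U{\left(P \right)} = 2 - P$
$d{\left(Z,h \right)} = Z h^{3}$ ($d{\left(Z,h \right)} = h \left(h + 0\right) h Z = h h h Z = h^{2} h Z = h^{3} Z = Z h^{3}$)
$- \frac{878}{E{\left(d{\left(U{\left(g \right)},-4 \right)} \right)}} = - \frac{878}{\left(2 - 3\right) \left(-4\right)^{3}} = - \frac{878}{\left(2 - 3\right) \left(-64\right)} = - \frac{878}{\left(-1\right) \left(-64\right)} = - \frac{878}{64} = \left(-878\right) \frac{1}{64} = - \frac{439}{32}$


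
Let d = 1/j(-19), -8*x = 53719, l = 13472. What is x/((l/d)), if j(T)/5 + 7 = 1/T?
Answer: 1020661/72209920 ≈ 0.014135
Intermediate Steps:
j(T) = -35 + 5/T
x = -53719/8 (x = -⅛*53719 = -53719/8 ≈ -6714.9)
d = -19/670 (d = 1/(-35 + 5/(-19)) = 1/(-35 + 5*(-1/19)) = 1/(-35 - 5/19) = 1/(-670/19) = -19/670 ≈ -0.028358)
x/((l/d)) = -53719/(8*(13472/(-19/670))) = -53719/(8*(13472*(-670/19))) = -53719/(8*(-9026240/19)) = -53719/8*(-19/9026240) = 1020661/72209920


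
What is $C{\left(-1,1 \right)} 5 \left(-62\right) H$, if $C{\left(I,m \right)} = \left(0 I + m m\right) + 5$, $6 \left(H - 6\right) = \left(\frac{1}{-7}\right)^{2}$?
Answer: $- \frac{547150}{49} \approx -11166.0$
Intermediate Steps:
$H = \frac{1765}{294}$ ($H = 6 + \frac{\left(\frac{1}{-7}\right)^{2}}{6} = 6 + \frac{\left(- \frac{1}{7}\right)^{2}}{6} = 6 + \frac{1}{6} \cdot \frac{1}{49} = 6 + \frac{1}{294} = \frac{1765}{294} \approx 6.0034$)
$C{\left(I,m \right)} = 5 + m^{2}$ ($C{\left(I,m \right)} = \left(0 + m^{2}\right) + 5 = m^{2} + 5 = 5 + m^{2}$)
$C{\left(-1,1 \right)} 5 \left(-62\right) H = \left(5 + 1^{2}\right) 5 \left(-62\right) \frac{1765}{294} = \left(5 + 1\right) 5 \left(-62\right) \frac{1765}{294} = 6 \cdot 5 \left(-62\right) \frac{1765}{294} = 30 \left(-62\right) \frac{1765}{294} = \left(-1860\right) \frac{1765}{294} = - \frac{547150}{49}$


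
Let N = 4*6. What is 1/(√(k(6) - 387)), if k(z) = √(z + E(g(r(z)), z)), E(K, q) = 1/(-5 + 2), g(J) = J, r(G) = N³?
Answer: -I*√3/√(1161 - √51) ≈ -0.05099*I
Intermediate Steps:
N = 24
r(G) = 13824 (r(G) = 24³ = 13824)
E(K, q) = -⅓ (E(K, q) = 1/(-3) = -⅓)
k(z) = √(-⅓ + z) (k(z) = √(z - ⅓) = √(-⅓ + z))
1/(√(k(6) - 387)) = 1/(√(√(-3 + 9*6)/3 - 387)) = 1/(√(√(-3 + 54)/3 - 387)) = 1/(√(√51/3 - 387)) = 1/(√(-387 + √51/3)) = (-387 + √51/3)^(-½)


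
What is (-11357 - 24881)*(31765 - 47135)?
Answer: 556978060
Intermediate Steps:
(-11357 - 24881)*(31765 - 47135) = -36238*(-15370) = 556978060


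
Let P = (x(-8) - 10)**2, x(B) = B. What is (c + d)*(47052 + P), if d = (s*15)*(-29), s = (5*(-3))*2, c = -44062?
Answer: -1469224512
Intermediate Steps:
s = -30 (s = -15*2 = -30)
d = 13050 (d = -30*15*(-29) = -450*(-29) = 13050)
P = 324 (P = (-8 - 10)**2 = (-18)**2 = 324)
(c + d)*(47052 + P) = (-44062 + 13050)*(47052 + 324) = -31012*47376 = -1469224512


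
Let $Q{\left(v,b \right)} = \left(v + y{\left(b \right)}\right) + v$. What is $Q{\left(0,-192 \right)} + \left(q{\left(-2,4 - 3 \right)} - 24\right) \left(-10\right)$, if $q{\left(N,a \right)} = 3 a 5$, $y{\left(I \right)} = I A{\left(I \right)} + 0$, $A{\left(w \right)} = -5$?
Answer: $1050$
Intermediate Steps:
$y{\left(I \right)} = - 5 I$ ($y{\left(I \right)} = I \left(-5\right) + 0 = - 5 I + 0 = - 5 I$)
$Q{\left(v,b \right)} = - 5 b + 2 v$ ($Q{\left(v,b \right)} = \left(v - 5 b\right) + v = - 5 b + 2 v$)
$q{\left(N,a \right)} = 15 a$
$Q{\left(0,-192 \right)} + \left(q{\left(-2,4 - 3 \right)} - 24\right) \left(-10\right) = \left(\left(-5\right) \left(-192\right) + 2 \cdot 0\right) + \left(15 \left(4 - 3\right) - 24\right) \left(-10\right) = \left(960 + 0\right) + \left(15 \cdot 1 - 24\right) \left(-10\right) = 960 + \left(15 - 24\right) \left(-10\right) = 960 - -90 = 960 + 90 = 1050$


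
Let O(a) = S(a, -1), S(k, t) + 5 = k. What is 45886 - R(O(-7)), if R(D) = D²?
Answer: 45742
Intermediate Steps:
S(k, t) = -5 + k
O(a) = -5 + a
45886 - R(O(-7)) = 45886 - (-5 - 7)² = 45886 - 1*(-12)² = 45886 - 1*144 = 45886 - 144 = 45742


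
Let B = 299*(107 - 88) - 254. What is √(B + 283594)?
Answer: √289021 ≈ 537.61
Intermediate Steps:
B = 5427 (B = 299*19 - 254 = 5681 - 254 = 5427)
√(B + 283594) = √(5427 + 283594) = √289021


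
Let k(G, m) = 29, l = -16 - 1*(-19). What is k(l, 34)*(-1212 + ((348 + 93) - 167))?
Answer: -27202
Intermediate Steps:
l = 3 (l = -16 + 19 = 3)
k(l, 34)*(-1212 + ((348 + 93) - 167)) = 29*(-1212 + ((348 + 93) - 167)) = 29*(-1212 + (441 - 167)) = 29*(-1212 + 274) = 29*(-938) = -27202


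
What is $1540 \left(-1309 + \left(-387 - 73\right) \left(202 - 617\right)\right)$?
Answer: $291970140$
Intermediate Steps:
$1540 \left(-1309 + \left(-387 - 73\right) \left(202 - 617\right)\right) = 1540 \left(-1309 - -190900\right) = 1540 \left(-1309 + 190900\right) = 1540 \cdot 189591 = 291970140$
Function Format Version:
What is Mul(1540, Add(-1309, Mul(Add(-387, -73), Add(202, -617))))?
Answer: 291970140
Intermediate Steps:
Mul(1540, Add(-1309, Mul(Add(-387, -73), Add(202, -617)))) = Mul(1540, Add(-1309, Mul(-460, -415))) = Mul(1540, Add(-1309, 190900)) = Mul(1540, 189591) = 291970140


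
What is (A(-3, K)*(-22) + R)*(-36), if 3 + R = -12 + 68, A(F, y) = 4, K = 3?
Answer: 1260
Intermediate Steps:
R = 53 (R = -3 + (-12 + 68) = -3 + 56 = 53)
(A(-3, K)*(-22) + R)*(-36) = (4*(-22) + 53)*(-36) = (-88 + 53)*(-36) = -35*(-36) = 1260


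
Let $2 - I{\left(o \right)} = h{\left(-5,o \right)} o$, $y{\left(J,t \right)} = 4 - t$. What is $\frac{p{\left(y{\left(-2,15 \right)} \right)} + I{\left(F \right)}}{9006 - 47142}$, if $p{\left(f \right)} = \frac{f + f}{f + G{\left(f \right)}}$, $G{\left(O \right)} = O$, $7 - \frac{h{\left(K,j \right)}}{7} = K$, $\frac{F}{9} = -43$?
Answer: $- \frac{10837}{12712} \approx -0.8525$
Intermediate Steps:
$F = -387$ ($F = 9 \left(-43\right) = -387$)
$h{\left(K,j \right)} = 49 - 7 K$
$I{\left(o \right)} = 2 - 84 o$ ($I{\left(o \right)} = 2 - \left(49 - -35\right) o = 2 - \left(49 + 35\right) o = 2 - 84 o$)
$p{\left(f \right)} = 1$ ($p{\left(f \right)} = \frac{f + f}{f + f} = \frac{2 f}{2 f} = 2 f \frac{1}{2 f} = 1$)
$\frac{p{\left(y{\left(-2,15 \right)} \right)} + I{\left(F \right)}}{9006 - 47142} = \frac{1 + \left(2 - -32508\right)}{9006 - 47142} = \frac{1 + \left(2 + 32508\right)}{-38136} = \left(1 + 32510\right) \left(- \frac{1}{38136}\right) = 32511 \left(- \frac{1}{38136}\right) = - \frac{10837}{12712}$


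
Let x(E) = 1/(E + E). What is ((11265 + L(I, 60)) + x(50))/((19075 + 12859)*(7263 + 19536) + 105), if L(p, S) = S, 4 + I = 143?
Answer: 1132501/85579937100 ≈ 1.3233e-5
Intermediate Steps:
I = 139 (I = -4 + 143 = 139)
x(E) = 1/(2*E)
((11265 + L(I, 60)) + x(50))/((19075 + 12859)*(7263 + 19536) + 105) = ((11265 + 60) + (½)/50)/((19075 + 12859)*(7263 + 19536) + 105) = (11325 + (½)*(1/50))/(31934*26799 + 105) = (11325 + 1/100)/(855799266 + 105) = (1132501/100)/855799371 = (1132501/100)*(1/855799371) = 1132501/85579937100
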